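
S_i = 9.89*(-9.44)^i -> [9.89, -93.36, 881.33, -8319.79, 78538.8]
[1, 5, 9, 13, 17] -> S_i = 1 + 4*i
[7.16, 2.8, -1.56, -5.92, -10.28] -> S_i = 7.16 + -4.36*i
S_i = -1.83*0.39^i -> [-1.83, -0.71, -0.28, -0.11, -0.04]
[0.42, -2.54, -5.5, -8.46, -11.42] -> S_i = 0.42 + -2.96*i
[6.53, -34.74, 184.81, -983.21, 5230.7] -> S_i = 6.53*(-5.32)^i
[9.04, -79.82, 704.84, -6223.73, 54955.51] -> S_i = 9.04*(-8.83)^i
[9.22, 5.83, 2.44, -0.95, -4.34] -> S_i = 9.22 + -3.39*i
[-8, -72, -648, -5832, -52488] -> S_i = -8*9^i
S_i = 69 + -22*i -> [69, 47, 25, 3, -19]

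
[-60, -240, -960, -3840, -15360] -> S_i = -60*4^i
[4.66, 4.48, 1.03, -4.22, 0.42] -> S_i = Random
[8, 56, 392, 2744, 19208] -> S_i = 8*7^i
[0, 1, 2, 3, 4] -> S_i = 0 + 1*i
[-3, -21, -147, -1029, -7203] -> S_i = -3*7^i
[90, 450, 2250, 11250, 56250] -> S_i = 90*5^i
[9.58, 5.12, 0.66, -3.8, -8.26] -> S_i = 9.58 + -4.46*i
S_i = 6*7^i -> [6, 42, 294, 2058, 14406]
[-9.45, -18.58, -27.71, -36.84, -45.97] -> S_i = -9.45 + -9.13*i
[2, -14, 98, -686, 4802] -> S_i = 2*-7^i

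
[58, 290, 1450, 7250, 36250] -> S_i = 58*5^i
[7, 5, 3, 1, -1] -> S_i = 7 + -2*i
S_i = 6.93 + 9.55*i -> [6.93, 16.48, 26.03, 35.58, 45.13]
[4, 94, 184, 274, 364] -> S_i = 4 + 90*i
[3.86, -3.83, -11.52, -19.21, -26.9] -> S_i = 3.86 + -7.69*i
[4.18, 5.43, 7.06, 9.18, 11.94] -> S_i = 4.18*1.30^i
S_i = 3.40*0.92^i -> [3.4, 3.13, 2.88, 2.65, 2.44]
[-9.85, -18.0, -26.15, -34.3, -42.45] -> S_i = -9.85 + -8.15*i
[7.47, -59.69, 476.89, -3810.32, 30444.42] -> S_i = 7.47*(-7.99)^i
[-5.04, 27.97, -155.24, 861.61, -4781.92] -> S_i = -5.04*(-5.55)^i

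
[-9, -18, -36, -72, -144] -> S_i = -9*2^i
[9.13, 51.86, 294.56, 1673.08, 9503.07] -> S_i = 9.13*5.68^i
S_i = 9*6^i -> [9, 54, 324, 1944, 11664]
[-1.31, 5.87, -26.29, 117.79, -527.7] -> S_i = -1.31*(-4.48)^i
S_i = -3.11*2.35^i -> [-3.11, -7.31, -17.17, -40.36, -94.85]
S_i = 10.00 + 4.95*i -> [10.0, 14.95, 19.9, 24.85, 29.8]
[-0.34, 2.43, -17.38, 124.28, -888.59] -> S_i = -0.34*(-7.15)^i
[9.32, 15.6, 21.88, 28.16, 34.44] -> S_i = 9.32 + 6.28*i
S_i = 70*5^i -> [70, 350, 1750, 8750, 43750]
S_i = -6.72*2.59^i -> [-6.72, -17.4, -45.08, -116.75, -302.39]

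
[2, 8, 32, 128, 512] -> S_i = 2*4^i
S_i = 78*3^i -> [78, 234, 702, 2106, 6318]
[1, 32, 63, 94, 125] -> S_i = 1 + 31*i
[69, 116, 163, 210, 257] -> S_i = 69 + 47*i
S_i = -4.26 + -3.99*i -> [-4.26, -8.25, -12.24, -16.23, -20.22]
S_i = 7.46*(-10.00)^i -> [7.46, -74.6, 746.0, -7460.0, 74600.0]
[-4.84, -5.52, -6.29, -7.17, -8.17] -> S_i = -4.84*1.14^i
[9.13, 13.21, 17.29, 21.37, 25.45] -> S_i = 9.13 + 4.08*i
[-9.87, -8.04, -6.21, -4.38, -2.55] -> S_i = -9.87 + 1.83*i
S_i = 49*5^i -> [49, 245, 1225, 6125, 30625]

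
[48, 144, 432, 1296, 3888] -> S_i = 48*3^i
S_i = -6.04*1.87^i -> [-6.04, -11.29, -21.12, -39.5, -73.86]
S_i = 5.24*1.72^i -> [5.24, 9.01, 15.5, 26.66, 45.86]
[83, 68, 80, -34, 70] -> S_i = Random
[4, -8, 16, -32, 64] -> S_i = 4*-2^i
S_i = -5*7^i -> [-5, -35, -245, -1715, -12005]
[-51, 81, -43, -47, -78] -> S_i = Random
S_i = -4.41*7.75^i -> [-4.41, -34.18, -264.88, -2052.79, -15909.09]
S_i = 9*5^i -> [9, 45, 225, 1125, 5625]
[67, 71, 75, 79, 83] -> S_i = 67 + 4*i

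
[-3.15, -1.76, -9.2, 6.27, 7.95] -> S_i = Random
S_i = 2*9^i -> [2, 18, 162, 1458, 13122]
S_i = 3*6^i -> [3, 18, 108, 648, 3888]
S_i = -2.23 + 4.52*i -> [-2.23, 2.29, 6.81, 11.33, 15.85]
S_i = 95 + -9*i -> [95, 86, 77, 68, 59]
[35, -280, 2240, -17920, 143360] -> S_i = 35*-8^i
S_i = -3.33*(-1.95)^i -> [-3.33, 6.49, -12.66, 24.69, -48.15]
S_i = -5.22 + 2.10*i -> [-5.22, -3.12, -1.02, 1.08, 3.18]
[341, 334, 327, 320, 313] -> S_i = 341 + -7*i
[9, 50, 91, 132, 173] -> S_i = 9 + 41*i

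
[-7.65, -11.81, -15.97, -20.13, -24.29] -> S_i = -7.65 + -4.16*i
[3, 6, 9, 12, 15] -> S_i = 3 + 3*i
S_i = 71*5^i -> [71, 355, 1775, 8875, 44375]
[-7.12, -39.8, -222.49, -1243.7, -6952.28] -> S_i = -7.12*5.59^i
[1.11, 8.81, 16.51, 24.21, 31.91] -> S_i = 1.11 + 7.70*i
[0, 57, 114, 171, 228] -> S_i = 0 + 57*i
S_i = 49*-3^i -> [49, -147, 441, -1323, 3969]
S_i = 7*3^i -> [7, 21, 63, 189, 567]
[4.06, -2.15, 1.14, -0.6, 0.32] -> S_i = 4.06*(-0.53)^i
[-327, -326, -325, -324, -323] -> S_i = -327 + 1*i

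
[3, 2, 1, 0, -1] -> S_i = 3 + -1*i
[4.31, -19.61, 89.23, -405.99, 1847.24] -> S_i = 4.31*(-4.55)^i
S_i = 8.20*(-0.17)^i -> [8.2, -1.39, 0.24, -0.04, 0.01]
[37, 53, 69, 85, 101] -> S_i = 37 + 16*i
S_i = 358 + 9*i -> [358, 367, 376, 385, 394]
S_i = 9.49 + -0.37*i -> [9.49, 9.12, 8.75, 8.38, 8.01]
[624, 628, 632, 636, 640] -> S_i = 624 + 4*i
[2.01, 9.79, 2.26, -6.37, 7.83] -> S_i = Random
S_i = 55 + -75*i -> [55, -20, -95, -170, -245]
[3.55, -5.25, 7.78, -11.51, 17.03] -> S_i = 3.55*(-1.48)^i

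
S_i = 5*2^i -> [5, 10, 20, 40, 80]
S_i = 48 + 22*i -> [48, 70, 92, 114, 136]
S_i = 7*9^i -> [7, 63, 567, 5103, 45927]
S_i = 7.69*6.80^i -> [7.69, 52.29, 355.59, 2417.98, 16442.28]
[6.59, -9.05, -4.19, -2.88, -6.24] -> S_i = Random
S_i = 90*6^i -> [90, 540, 3240, 19440, 116640]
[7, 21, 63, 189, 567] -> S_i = 7*3^i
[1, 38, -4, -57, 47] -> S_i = Random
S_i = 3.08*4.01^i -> [3.08, 12.35, 49.53, 198.6, 796.39]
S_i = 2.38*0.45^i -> [2.38, 1.07, 0.48, 0.22, 0.1]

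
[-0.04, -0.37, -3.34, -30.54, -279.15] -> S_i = -0.04*9.14^i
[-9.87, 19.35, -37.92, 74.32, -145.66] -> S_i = -9.87*(-1.96)^i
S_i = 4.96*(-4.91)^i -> [4.96, -24.35, 119.58, -587.12, 2882.75]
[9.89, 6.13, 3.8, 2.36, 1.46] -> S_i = 9.89*0.62^i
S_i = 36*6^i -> [36, 216, 1296, 7776, 46656]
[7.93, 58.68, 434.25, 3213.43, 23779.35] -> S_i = 7.93*7.40^i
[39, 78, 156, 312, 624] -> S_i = 39*2^i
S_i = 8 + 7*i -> [8, 15, 22, 29, 36]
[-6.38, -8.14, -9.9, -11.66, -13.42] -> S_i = -6.38 + -1.76*i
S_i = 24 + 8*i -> [24, 32, 40, 48, 56]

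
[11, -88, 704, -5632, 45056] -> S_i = 11*-8^i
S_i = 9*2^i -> [9, 18, 36, 72, 144]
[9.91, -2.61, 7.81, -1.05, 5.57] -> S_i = Random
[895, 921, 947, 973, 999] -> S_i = 895 + 26*i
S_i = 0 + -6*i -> [0, -6, -12, -18, -24]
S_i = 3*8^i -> [3, 24, 192, 1536, 12288]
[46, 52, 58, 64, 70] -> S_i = 46 + 6*i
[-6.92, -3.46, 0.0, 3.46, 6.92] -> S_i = -6.92 + 3.46*i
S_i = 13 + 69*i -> [13, 82, 151, 220, 289]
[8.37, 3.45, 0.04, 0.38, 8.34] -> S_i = Random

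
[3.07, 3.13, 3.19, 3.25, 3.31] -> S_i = 3.07 + 0.06*i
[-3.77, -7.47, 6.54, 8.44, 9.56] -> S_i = Random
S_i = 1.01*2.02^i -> [1.01, 2.04, 4.12, 8.32, 16.82]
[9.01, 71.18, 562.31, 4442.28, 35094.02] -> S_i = 9.01*7.90^i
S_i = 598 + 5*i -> [598, 603, 608, 613, 618]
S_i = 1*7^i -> [1, 7, 49, 343, 2401]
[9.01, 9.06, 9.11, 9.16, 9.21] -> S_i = 9.01 + 0.05*i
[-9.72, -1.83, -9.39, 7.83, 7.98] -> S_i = Random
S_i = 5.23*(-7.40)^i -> [5.23, -38.7, 286.39, -2119.32, 15682.98]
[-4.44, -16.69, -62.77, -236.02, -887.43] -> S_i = -4.44*3.76^i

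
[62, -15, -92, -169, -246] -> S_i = 62 + -77*i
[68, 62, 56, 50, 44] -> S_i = 68 + -6*i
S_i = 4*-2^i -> [4, -8, 16, -32, 64]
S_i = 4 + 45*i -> [4, 49, 94, 139, 184]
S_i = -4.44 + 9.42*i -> [-4.44, 4.98, 14.4, 23.82, 33.24]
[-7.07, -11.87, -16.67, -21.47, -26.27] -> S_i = -7.07 + -4.80*i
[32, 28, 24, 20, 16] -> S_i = 32 + -4*i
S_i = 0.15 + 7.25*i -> [0.15, 7.4, 14.65, 21.9, 29.15]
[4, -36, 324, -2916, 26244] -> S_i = 4*-9^i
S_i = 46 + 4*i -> [46, 50, 54, 58, 62]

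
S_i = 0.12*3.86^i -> [0.12, 0.46, 1.79, 6.9, 26.64]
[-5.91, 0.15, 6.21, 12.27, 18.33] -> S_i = -5.91 + 6.06*i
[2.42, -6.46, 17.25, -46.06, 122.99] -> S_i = 2.42*(-2.67)^i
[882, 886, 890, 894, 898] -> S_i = 882 + 4*i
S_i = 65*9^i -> [65, 585, 5265, 47385, 426465]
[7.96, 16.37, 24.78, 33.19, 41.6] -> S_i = 7.96 + 8.41*i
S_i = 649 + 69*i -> [649, 718, 787, 856, 925]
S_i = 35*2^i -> [35, 70, 140, 280, 560]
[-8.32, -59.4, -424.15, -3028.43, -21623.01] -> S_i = -8.32*7.14^i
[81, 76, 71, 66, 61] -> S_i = 81 + -5*i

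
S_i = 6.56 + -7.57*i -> [6.56, -1.01, -8.58, -16.15, -23.72]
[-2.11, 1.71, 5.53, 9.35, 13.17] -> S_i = -2.11 + 3.82*i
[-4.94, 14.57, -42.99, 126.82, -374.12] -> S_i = -4.94*(-2.95)^i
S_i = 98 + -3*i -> [98, 95, 92, 89, 86]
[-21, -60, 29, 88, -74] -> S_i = Random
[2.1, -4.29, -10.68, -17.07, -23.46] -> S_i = 2.10 + -6.39*i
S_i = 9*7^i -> [9, 63, 441, 3087, 21609]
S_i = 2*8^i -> [2, 16, 128, 1024, 8192]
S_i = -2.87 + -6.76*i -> [-2.87, -9.63, -16.39, -23.15, -29.91]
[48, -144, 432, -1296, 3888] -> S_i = 48*-3^i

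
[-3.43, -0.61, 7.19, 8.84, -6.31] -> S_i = Random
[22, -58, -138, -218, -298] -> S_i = 22 + -80*i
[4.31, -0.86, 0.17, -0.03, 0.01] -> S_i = 4.31*(-0.20)^i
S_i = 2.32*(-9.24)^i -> [2.32, -21.44, 198.08, -1830.22, 16911.26]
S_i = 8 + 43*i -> [8, 51, 94, 137, 180]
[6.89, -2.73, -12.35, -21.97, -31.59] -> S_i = 6.89 + -9.62*i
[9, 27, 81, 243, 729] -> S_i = 9*3^i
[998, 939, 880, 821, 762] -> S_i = 998 + -59*i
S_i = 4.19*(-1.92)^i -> [4.19, -8.04, 15.45, -29.66, 56.94]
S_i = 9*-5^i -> [9, -45, 225, -1125, 5625]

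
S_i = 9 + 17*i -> [9, 26, 43, 60, 77]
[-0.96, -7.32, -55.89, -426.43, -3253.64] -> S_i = -0.96*7.63^i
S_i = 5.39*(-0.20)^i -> [5.39, -1.08, 0.22, -0.04, 0.01]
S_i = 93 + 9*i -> [93, 102, 111, 120, 129]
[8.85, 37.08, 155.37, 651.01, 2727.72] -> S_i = 8.85*4.19^i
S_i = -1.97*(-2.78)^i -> [-1.97, 5.48, -15.22, 42.33, -117.66]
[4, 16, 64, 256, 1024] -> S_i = 4*4^i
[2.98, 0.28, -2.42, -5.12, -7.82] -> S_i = 2.98 + -2.70*i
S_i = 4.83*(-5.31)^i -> [4.83, -25.65, 136.19, -723.15, 3839.95]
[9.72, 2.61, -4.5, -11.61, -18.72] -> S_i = 9.72 + -7.11*i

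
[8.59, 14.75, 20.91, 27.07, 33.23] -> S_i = 8.59 + 6.16*i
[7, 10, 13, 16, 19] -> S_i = 7 + 3*i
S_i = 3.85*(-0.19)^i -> [3.85, -0.73, 0.14, -0.03, 0.01]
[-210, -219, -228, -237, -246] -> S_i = -210 + -9*i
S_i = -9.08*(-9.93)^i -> [-9.08, 90.16, -895.33, 8890.65, -88284.17]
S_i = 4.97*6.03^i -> [4.97, 29.97, 180.71, 1089.7, 6570.91]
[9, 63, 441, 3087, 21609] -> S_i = 9*7^i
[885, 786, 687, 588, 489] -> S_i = 885 + -99*i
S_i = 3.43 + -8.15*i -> [3.43, -4.72, -12.87, -21.02, -29.17]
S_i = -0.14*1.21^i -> [-0.14, -0.17, -0.2, -0.25, -0.3]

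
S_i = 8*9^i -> [8, 72, 648, 5832, 52488]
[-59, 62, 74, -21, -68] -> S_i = Random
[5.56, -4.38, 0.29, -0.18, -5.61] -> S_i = Random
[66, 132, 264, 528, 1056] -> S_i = 66*2^i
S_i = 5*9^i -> [5, 45, 405, 3645, 32805]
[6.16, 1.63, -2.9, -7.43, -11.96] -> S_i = 6.16 + -4.53*i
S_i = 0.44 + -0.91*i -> [0.44, -0.47, -1.38, -2.29, -3.2]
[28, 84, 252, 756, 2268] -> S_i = 28*3^i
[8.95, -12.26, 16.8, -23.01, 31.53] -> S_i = 8.95*(-1.37)^i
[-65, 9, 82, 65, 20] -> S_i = Random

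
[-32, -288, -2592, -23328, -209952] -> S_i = -32*9^i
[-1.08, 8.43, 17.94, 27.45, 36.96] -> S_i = -1.08 + 9.51*i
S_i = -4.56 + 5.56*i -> [-4.56, 1.0, 6.56, 12.12, 17.68]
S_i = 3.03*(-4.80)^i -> [3.03, -14.54, 69.81, -335.09, 1608.45]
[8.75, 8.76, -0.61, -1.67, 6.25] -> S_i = Random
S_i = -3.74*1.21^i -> [-3.74, -4.53, -5.48, -6.63, -8.02]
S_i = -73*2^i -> [-73, -146, -292, -584, -1168]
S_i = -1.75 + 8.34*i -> [-1.75, 6.59, 14.93, 23.27, 31.61]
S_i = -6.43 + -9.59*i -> [-6.43, -16.02, -25.61, -35.2, -44.79]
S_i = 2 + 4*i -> [2, 6, 10, 14, 18]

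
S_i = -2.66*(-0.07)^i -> [-2.66, 0.19, -0.01, 0.0, -0.0]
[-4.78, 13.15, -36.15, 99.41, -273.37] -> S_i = -4.78*(-2.75)^i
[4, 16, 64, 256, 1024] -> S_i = 4*4^i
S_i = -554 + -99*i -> [-554, -653, -752, -851, -950]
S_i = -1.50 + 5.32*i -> [-1.5, 3.82, 9.14, 14.46, 19.78]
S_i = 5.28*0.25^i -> [5.28, 1.32, 0.33, 0.08, 0.02]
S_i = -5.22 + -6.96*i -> [-5.22, -12.18, -19.14, -26.1, -33.06]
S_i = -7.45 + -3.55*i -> [-7.45, -11.0, -14.55, -18.1, -21.65]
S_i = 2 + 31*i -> [2, 33, 64, 95, 126]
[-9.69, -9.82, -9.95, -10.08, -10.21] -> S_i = -9.69 + -0.13*i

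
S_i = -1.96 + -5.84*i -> [-1.96, -7.8, -13.64, -19.48, -25.32]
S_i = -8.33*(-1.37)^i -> [-8.33, 11.41, -15.63, 21.42, -29.34]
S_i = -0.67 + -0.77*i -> [-0.67, -1.44, -2.21, -2.98, -3.75]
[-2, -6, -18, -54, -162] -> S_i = -2*3^i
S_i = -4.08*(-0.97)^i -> [-4.08, 3.96, -3.84, 3.72, -3.61]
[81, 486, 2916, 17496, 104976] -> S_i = 81*6^i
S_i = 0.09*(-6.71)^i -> [0.09, -0.6, 4.05, -27.19, 182.45]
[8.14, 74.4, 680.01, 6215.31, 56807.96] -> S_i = 8.14*9.14^i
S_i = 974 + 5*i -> [974, 979, 984, 989, 994]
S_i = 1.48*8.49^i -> [1.48, 12.57, 106.68, 905.7, 7689.4]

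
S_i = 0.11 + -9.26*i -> [0.11, -9.15, -18.41, -27.67, -36.93]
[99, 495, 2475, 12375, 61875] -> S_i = 99*5^i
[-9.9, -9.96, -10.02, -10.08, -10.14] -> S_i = -9.90 + -0.06*i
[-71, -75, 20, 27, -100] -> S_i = Random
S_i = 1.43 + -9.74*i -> [1.43, -8.31, -18.05, -27.79, -37.53]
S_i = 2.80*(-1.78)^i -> [2.8, -4.98, 8.87, -15.79, 28.11]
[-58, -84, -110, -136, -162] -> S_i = -58 + -26*i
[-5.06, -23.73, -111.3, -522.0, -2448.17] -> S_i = -5.06*4.69^i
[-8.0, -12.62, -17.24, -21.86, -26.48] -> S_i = -8.00 + -4.62*i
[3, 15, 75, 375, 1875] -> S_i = 3*5^i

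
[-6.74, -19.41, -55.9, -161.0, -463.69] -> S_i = -6.74*2.88^i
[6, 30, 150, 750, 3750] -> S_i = 6*5^i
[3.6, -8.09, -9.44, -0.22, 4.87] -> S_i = Random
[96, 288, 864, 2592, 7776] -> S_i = 96*3^i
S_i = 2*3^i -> [2, 6, 18, 54, 162]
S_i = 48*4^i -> [48, 192, 768, 3072, 12288]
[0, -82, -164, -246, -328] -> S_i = 0 + -82*i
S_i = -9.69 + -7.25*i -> [-9.69, -16.94, -24.19, -31.44, -38.69]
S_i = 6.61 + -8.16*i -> [6.61, -1.55, -9.71, -17.87, -26.03]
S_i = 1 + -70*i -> [1, -69, -139, -209, -279]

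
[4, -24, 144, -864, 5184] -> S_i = 4*-6^i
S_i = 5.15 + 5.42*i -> [5.15, 10.57, 15.99, 21.41, 26.83]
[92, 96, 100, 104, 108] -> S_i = 92 + 4*i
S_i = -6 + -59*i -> [-6, -65, -124, -183, -242]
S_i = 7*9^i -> [7, 63, 567, 5103, 45927]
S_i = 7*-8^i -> [7, -56, 448, -3584, 28672]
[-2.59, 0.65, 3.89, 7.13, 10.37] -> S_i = -2.59 + 3.24*i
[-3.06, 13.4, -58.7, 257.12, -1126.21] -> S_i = -3.06*(-4.38)^i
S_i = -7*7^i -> [-7, -49, -343, -2401, -16807]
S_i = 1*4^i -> [1, 4, 16, 64, 256]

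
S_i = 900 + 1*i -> [900, 901, 902, 903, 904]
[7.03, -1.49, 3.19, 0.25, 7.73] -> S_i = Random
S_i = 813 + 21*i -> [813, 834, 855, 876, 897]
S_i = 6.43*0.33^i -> [6.43, 2.12, 0.7, 0.23, 0.08]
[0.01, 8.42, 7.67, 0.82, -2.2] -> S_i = Random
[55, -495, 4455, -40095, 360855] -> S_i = 55*-9^i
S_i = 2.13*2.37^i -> [2.13, 5.05, 11.96, 28.35, 67.2]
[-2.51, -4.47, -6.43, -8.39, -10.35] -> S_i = -2.51 + -1.96*i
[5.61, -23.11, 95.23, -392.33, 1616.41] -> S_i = 5.61*(-4.12)^i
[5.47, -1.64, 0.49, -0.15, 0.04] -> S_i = 5.47*(-0.30)^i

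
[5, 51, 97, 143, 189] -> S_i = 5 + 46*i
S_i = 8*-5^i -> [8, -40, 200, -1000, 5000]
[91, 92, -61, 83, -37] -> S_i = Random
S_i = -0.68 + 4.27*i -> [-0.68, 3.59, 7.86, 12.13, 16.4]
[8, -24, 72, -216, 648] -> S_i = 8*-3^i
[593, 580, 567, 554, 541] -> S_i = 593 + -13*i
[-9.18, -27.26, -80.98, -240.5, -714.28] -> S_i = -9.18*2.97^i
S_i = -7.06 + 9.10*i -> [-7.06, 2.04, 11.14, 20.24, 29.34]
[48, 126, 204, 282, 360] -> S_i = 48 + 78*i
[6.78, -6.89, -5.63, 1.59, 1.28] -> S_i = Random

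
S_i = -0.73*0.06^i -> [-0.73, -0.04, -0.0, -0.0, -0.0]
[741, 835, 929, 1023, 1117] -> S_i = 741 + 94*i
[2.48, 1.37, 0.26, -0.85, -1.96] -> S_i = 2.48 + -1.11*i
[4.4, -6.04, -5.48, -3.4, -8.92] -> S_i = Random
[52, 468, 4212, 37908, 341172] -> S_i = 52*9^i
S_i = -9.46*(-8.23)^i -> [-9.46, 77.86, -640.75, 5273.4, -43400.07]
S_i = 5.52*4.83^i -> [5.52, 26.66, 128.78, 621.99, 3004.19]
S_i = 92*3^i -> [92, 276, 828, 2484, 7452]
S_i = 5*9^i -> [5, 45, 405, 3645, 32805]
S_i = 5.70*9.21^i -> [5.7, 52.5, 483.5, 4453.01, 41012.23]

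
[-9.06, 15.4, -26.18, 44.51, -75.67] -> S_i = -9.06*(-1.70)^i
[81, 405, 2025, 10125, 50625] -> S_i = 81*5^i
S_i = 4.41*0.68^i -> [4.41, 3.0, 2.04, 1.39, 0.94]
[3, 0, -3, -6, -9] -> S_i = 3 + -3*i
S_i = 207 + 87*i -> [207, 294, 381, 468, 555]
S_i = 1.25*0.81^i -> [1.25, 1.01, 0.82, 0.66, 0.54]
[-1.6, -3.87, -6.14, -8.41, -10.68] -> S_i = -1.60 + -2.27*i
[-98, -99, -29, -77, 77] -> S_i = Random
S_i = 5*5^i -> [5, 25, 125, 625, 3125]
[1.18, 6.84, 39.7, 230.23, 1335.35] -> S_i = 1.18*5.80^i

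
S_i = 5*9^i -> [5, 45, 405, 3645, 32805]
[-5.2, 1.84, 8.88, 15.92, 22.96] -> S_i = -5.20 + 7.04*i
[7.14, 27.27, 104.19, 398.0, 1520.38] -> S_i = 7.14*3.82^i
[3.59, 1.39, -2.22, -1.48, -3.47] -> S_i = Random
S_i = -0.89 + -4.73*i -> [-0.89, -5.62, -10.35, -15.08, -19.81]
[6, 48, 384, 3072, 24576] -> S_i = 6*8^i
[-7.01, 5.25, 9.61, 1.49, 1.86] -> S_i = Random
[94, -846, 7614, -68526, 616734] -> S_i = 94*-9^i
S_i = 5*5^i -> [5, 25, 125, 625, 3125]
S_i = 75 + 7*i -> [75, 82, 89, 96, 103]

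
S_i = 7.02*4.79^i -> [7.02, 33.63, 161.07, 771.51, 3695.55]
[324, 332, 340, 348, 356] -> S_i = 324 + 8*i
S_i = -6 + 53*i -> [-6, 47, 100, 153, 206]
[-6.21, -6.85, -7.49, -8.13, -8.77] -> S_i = -6.21 + -0.64*i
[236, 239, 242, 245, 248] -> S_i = 236 + 3*i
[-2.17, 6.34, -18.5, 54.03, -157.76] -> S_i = -2.17*(-2.92)^i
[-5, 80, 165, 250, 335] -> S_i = -5 + 85*i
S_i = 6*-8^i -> [6, -48, 384, -3072, 24576]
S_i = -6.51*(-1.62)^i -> [-6.51, 10.55, -17.08, 27.68, -44.84]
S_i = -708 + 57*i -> [-708, -651, -594, -537, -480]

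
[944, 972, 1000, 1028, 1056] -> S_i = 944 + 28*i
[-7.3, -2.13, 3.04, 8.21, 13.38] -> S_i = -7.30 + 5.17*i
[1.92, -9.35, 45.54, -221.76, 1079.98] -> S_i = 1.92*(-4.87)^i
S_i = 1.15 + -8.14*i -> [1.15, -6.99, -15.13, -23.27, -31.41]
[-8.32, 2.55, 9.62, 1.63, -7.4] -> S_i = Random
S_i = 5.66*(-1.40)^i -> [5.66, -7.92, 11.09, -15.53, 21.74]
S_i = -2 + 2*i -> [-2, 0, 2, 4, 6]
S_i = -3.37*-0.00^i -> [-3.37, 0.0, -0.0, 0.0, -0.0]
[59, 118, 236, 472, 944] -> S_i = 59*2^i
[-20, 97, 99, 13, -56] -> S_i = Random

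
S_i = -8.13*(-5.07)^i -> [-8.13, 41.22, -208.98, 1059.53, -5371.83]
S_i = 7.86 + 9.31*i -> [7.86, 17.17, 26.48, 35.79, 45.1]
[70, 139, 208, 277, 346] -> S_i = 70 + 69*i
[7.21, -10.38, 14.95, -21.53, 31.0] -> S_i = 7.21*(-1.44)^i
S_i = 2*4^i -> [2, 8, 32, 128, 512]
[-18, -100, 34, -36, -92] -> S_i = Random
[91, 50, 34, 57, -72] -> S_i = Random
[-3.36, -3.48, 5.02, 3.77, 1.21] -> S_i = Random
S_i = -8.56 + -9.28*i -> [-8.56, -17.84, -27.12, -36.4, -45.68]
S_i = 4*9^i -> [4, 36, 324, 2916, 26244]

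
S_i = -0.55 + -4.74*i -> [-0.55, -5.29, -10.03, -14.77, -19.51]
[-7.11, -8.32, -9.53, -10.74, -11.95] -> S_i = -7.11 + -1.21*i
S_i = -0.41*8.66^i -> [-0.41, -3.55, -30.75, -266.28, -2305.98]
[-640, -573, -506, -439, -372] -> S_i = -640 + 67*i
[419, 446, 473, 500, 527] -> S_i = 419 + 27*i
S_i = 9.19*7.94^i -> [9.19, 72.97, 579.37, 4600.2, 36525.61]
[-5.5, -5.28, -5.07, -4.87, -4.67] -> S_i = -5.50*0.96^i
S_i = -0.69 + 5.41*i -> [-0.69, 4.72, 10.13, 15.54, 20.95]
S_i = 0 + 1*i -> [0, 1, 2, 3, 4]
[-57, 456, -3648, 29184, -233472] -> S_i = -57*-8^i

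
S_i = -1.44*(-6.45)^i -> [-1.44, 9.29, -59.91, 386.4, -2492.31]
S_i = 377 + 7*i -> [377, 384, 391, 398, 405]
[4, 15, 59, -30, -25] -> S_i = Random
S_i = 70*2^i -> [70, 140, 280, 560, 1120]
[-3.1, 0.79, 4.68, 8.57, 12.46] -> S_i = -3.10 + 3.89*i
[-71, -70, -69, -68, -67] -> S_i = -71 + 1*i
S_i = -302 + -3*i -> [-302, -305, -308, -311, -314]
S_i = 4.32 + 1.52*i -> [4.32, 5.84, 7.36, 8.88, 10.4]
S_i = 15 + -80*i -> [15, -65, -145, -225, -305]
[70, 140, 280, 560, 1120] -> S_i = 70*2^i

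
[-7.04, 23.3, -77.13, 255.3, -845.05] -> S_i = -7.04*(-3.31)^i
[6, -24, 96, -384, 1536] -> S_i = 6*-4^i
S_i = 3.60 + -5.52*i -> [3.6, -1.92, -7.44, -12.96, -18.48]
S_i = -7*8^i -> [-7, -56, -448, -3584, -28672]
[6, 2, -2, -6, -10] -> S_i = 6 + -4*i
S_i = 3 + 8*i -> [3, 11, 19, 27, 35]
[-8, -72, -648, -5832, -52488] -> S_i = -8*9^i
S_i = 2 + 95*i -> [2, 97, 192, 287, 382]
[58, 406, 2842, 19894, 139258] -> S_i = 58*7^i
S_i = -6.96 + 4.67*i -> [-6.96, -2.29, 2.38, 7.05, 11.72]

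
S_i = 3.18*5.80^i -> [3.18, 18.44, 106.98, 620.46, 3598.65]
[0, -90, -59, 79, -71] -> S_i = Random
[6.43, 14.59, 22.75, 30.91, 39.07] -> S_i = 6.43 + 8.16*i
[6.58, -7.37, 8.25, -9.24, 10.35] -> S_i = 6.58*(-1.12)^i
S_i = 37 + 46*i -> [37, 83, 129, 175, 221]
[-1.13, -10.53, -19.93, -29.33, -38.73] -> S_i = -1.13 + -9.40*i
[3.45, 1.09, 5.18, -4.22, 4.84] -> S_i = Random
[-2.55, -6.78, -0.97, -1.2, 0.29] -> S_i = Random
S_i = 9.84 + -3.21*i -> [9.84, 6.63, 3.42, 0.21, -3.0]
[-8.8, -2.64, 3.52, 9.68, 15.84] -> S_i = -8.80 + 6.16*i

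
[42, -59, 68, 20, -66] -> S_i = Random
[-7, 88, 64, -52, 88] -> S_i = Random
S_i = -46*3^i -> [-46, -138, -414, -1242, -3726]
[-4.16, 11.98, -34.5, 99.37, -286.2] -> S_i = -4.16*(-2.88)^i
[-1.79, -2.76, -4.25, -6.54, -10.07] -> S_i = -1.79*1.54^i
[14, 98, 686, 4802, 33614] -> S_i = 14*7^i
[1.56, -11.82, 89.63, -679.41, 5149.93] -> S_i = 1.56*(-7.58)^i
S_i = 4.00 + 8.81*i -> [4.0, 12.81, 21.62, 30.43, 39.24]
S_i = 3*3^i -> [3, 9, 27, 81, 243]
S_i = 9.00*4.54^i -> [9.0, 40.86, 185.5, 842.19, 3823.54]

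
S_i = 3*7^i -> [3, 21, 147, 1029, 7203]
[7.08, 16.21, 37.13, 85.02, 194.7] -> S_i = 7.08*2.29^i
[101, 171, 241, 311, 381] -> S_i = 101 + 70*i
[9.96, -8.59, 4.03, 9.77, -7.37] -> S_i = Random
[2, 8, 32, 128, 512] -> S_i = 2*4^i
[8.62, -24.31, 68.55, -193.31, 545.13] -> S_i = 8.62*(-2.82)^i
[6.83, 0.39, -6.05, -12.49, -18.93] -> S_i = 6.83 + -6.44*i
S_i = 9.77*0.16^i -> [9.77, 1.56, 0.25, 0.04, 0.01]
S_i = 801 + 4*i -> [801, 805, 809, 813, 817]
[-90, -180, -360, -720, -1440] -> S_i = -90*2^i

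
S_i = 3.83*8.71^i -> [3.83, 33.36, 290.56, 2530.77, 22043.04]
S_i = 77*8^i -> [77, 616, 4928, 39424, 315392]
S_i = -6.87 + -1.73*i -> [-6.87, -8.6, -10.33, -12.06, -13.79]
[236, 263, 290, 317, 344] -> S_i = 236 + 27*i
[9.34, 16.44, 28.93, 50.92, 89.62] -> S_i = 9.34*1.76^i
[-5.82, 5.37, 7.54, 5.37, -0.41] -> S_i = Random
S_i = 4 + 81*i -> [4, 85, 166, 247, 328]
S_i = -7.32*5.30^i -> [-7.32, -38.8, -205.62, -1089.78, -5775.83]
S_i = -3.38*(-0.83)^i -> [-3.38, 2.81, -2.33, 1.93, -1.6]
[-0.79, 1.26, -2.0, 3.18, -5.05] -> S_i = -0.79*(-1.59)^i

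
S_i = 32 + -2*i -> [32, 30, 28, 26, 24]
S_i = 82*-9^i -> [82, -738, 6642, -59778, 538002]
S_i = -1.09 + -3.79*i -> [-1.09, -4.88, -8.67, -12.46, -16.25]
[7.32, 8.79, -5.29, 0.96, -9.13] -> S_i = Random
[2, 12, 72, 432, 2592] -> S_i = 2*6^i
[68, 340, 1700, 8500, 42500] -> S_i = 68*5^i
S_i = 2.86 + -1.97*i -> [2.86, 0.89, -1.08, -3.05, -5.02]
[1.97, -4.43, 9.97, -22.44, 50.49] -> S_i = 1.97*(-2.25)^i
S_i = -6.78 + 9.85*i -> [-6.78, 3.07, 12.92, 22.77, 32.62]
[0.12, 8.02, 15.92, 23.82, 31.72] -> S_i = 0.12 + 7.90*i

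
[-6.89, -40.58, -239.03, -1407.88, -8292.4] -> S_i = -6.89*5.89^i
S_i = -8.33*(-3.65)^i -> [-8.33, 30.4, -110.98, 405.06, -1478.48]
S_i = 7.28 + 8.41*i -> [7.28, 15.69, 24.1, 32.51, 40.92]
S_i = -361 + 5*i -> [-361, -356, -351, -346, -341]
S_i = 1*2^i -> [1, 2, 4, 8, 16]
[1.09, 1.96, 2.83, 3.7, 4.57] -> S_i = 1.09 + 0.87*i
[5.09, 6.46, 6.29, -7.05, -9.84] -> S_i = Random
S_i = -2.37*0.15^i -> [-2.37, -0.36, -0.05, -0.01, -0.0]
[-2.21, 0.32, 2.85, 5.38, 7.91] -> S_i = -2.21 + 2.53*i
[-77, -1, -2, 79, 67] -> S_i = Random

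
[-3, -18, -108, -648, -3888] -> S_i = -3*6^i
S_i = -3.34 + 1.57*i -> [-3.34, -1.77, -0.2, 1.37, 2.94]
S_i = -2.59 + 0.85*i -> [-2.59, -1.74, -0.89, -0.04, 0.81]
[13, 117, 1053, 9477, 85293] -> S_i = 13*9^i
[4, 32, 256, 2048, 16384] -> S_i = 4*8^i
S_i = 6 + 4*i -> [6, 10, 14, 18, 22]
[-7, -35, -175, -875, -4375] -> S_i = -7*5^i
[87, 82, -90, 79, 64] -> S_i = Random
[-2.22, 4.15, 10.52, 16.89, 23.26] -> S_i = -2.22 + 6.37*i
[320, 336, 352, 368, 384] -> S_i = 320 + 16*i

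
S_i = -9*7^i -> [-9, -63, -441, -3087, -21609]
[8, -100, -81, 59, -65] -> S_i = Random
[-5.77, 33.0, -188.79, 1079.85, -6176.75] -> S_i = -5.77*(-5.72)^i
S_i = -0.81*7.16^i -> [-0.81, -5.8, -41.53, -297.32, -2128.81]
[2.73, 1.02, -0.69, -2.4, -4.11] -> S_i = 2.73 + -1.71*i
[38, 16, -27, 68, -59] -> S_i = Random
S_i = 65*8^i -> [65, 520, 4160, 33280, 266240]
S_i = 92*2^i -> [92, 184, 368, 736, 1472]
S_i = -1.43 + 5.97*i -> [-1.43, 4.54, 10.51, 16.48, 22.45]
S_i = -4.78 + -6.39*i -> [-4.78, -11.17, -17.56, -23.95, -30.34]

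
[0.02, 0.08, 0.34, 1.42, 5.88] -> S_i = 0.02*4.14^i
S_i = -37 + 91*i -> [-37, 54, 145, 236, 327]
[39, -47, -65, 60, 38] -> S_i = Random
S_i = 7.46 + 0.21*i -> [7.46, 7.67, 7.88, 8.09, 8.3]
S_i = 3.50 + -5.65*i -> [3.5, -2.15, -7.8, -13.45, -19.1]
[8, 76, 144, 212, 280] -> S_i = 8 + 68*i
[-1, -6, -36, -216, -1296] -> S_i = -1*6^i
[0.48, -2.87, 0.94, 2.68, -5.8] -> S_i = Random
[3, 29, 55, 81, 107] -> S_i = 3 + 26*i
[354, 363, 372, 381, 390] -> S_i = 354 + 9*i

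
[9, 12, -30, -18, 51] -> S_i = Random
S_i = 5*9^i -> [5, 45, 405, 3645, 32805]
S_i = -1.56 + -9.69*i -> [-1.56, -11.25, -20.94, -30.63, -40.32]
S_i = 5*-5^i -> [5, -25, 125, -625, 3125]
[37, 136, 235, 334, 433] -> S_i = 37 + 99*i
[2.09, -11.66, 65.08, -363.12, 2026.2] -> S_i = 2.09*(-5.58)^i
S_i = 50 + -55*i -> [50, -5, -60, -115, -170]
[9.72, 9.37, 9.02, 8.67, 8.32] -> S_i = 9.72 + -0.35*i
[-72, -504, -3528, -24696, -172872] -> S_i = -72*7^i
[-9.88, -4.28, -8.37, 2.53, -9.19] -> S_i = Random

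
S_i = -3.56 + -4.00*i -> [-3.56, -7.56, -11.56, -15.56, -19.56]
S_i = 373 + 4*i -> [373, 377, 381, 385, 389]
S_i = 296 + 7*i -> [296, 303, 310, 317, 324]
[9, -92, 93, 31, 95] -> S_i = Random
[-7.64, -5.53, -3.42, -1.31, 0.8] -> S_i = -7.64 + 2.11*i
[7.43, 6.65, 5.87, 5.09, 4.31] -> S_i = 7.43 + -0.78*i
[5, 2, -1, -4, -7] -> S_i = 5 + -3*i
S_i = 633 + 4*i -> [633, 637, 641, 645, 649]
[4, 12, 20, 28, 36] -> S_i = 4 + 8*i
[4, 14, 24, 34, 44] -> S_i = 4 + 10*i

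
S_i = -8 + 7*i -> [-8, -1, 6, 13, 20]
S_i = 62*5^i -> [62, 310, 1550, 7750, 38750]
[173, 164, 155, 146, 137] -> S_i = 173 + -9*i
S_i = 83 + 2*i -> [83, 85, 87, 89, 91]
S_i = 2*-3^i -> [2, -6, 18, -54, 162]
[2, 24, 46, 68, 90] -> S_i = 2 + 22*i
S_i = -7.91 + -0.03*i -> [-7.91, -7.94, -7.97, -8.0, -8.03]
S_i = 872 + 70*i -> [872, 942, 1012, 1082, 1152]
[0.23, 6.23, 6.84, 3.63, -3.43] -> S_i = Random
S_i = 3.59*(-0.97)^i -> [3.59, -3.48, 3.38, -3.28, 3.18]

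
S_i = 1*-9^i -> [1, -9, 81, -729, 6561]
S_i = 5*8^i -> [5, 40, 320, 2560, 20480]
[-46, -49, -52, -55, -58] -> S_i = -46 + -3*i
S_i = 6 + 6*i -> [6, 12, 18, 24, 30]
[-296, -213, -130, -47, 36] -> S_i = -296 + 83*i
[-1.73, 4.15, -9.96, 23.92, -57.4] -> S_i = -1.73*(-2.40)^i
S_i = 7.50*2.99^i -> [7.5, 22.42, 67.05, 200.48, 599.44]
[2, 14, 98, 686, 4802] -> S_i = 2*7^i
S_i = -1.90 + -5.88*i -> [-1.9, -7.78, -13.66, -19.54, -25.42]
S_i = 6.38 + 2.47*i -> [6.38, 8.85, 11.32, 13.79, 16.26]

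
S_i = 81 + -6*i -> [81, 75, 69, 63, 57]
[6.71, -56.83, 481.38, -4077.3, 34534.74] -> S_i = 6.71*(-8.47)^i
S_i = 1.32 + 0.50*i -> [1.32, 1.82, 2.32, 2.82, 3.32]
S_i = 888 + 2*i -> [888, 890, 892, 894, 896]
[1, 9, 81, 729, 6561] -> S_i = 1*9^i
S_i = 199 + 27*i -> [199, 226, 253, 280, 307]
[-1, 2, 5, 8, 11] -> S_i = -1 + 3*i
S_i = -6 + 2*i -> [-6, -4, -2, 0, 2]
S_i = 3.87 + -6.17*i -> [3.87, -2.3, -8.47, -14.64, -20.81]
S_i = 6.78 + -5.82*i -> [6.78, 0.96, -4.86, -10.68, -16.5]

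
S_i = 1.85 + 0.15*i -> [1.85, 2.0, 2.15, 2.3, 2.45]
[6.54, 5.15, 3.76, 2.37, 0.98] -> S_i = 6.54 + -1.39*i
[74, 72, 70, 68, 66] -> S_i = 74 + -2*i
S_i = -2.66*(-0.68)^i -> [-2.66, 1.81, -1.23, 0.84, -0.57]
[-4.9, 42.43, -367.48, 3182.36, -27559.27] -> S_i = -4.90*(-8.66)^i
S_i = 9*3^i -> [9, 27, 81, 243, 729]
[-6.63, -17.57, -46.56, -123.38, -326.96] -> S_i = -6.63*2.65^i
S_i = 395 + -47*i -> [395, 348, 301, 254, 207]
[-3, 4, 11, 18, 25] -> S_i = -3 + 7*i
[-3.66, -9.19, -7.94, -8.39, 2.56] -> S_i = Random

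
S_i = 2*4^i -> [2, 8, 32, 128, 512]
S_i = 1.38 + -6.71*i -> [1.38, -5.33, -12.04, -18.75, -25.46]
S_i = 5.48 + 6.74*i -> [5.48, 12.22, 18.96, 25.7, 32.44]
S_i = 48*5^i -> [48, 240, 1200, 6000, 30000]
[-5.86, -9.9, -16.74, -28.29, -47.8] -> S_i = -5.86*1.69^i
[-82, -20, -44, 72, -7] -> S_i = Random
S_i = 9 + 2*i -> [9, 11, 13, 15, 17]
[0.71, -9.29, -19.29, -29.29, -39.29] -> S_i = 0.71 + -10.00*i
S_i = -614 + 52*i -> [-614, -562, -510, -458, -406]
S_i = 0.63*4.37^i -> [0.63, 2.75, 12.03, 52.58, 229.76]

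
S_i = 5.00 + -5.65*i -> [5.0, -0.65, -6.3, -11.95, -17.6]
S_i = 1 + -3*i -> [1, -2, -5, -8, -11]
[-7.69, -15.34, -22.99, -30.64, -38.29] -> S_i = -7.69 + -7.65*i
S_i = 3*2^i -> [3, 6, 12, 24, 48]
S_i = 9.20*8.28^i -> [9.2, 76.18, 630.74, 5222.5, 43242.34]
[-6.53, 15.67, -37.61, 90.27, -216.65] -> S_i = -6.53*(-2.40)^i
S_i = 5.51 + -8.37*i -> [5.51, -2.86, -11.23, -19.6, -27.97]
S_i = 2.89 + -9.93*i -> [2.89, -7.04, -16.97, -26.9, -36.83]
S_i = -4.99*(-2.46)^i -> [-4.99, 12.28, -30.2, 74.29, -182.74]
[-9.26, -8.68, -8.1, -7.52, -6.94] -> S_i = -9.26 + 0.58*i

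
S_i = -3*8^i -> [-3, -24, -192, -1536, -12288]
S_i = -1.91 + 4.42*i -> [-1.91, 2.51, 6.93, 11.35, 15.77]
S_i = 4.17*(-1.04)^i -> [4.17, -4.34, 4.51, -4.69, 4.88]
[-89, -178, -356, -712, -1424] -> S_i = -89*2^i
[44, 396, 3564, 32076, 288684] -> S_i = 44*9^i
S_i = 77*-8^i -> [77, -616, 4928, -39424, 315392]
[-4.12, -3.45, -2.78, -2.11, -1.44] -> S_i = -4.12 + 0.67*i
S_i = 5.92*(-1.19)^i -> [5.92, -7.04, 8.38, -9.98, 11.87]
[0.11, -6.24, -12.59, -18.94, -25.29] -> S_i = 0.11 + -6.35*i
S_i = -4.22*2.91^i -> [-4.22, -12.28, -35.74, -103.99, -302.61]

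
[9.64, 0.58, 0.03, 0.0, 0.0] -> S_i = 9.64*0.06^i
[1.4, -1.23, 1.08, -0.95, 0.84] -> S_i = 1.40*(-0.88)^i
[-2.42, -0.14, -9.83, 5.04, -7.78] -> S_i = Random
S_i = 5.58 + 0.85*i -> [5.58, 6.43, 7.28, 8.13, 8.98]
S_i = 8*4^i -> [8, 32, 128, 512, 2048]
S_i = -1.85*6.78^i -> [-1.85, -12.54, -85.04, -576.58, -3909.22]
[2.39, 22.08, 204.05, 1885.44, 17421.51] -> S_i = 2.39*9.24^i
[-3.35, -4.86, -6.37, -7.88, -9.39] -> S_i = -3.35 + -1.51*i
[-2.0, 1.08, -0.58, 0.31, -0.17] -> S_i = -2.00*(-0.54)^i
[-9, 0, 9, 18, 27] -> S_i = -9 + 9*i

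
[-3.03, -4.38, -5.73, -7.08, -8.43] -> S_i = -3.03 + -1.35*i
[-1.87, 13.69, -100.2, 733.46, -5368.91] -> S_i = -1.87*(-7.32)^i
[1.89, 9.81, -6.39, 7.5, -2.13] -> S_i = Random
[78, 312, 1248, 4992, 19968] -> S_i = 78*4^i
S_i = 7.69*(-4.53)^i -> [7.69, -34.84, 157.81, -714.86, 3238.32]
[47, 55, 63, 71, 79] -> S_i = 47 + 8*i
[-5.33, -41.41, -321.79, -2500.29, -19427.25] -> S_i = -5.33*7.77^i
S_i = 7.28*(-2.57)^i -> [7.28, -18.71, 48.08, -123.58, 317.59]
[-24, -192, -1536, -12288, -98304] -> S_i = -24*8^i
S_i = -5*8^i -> [-5, -40, -320, -2560, -20480]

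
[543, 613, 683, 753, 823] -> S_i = 543 + 70*i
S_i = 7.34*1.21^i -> [7.34, 8.88, 10.75, 13.0, 15.73]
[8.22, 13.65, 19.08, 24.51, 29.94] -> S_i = 8.22 + 5.43*i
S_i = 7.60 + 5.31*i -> [7.6, 12.91, 18.22, 23.53, 28.84]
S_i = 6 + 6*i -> [6, 12, 18, 24, 30]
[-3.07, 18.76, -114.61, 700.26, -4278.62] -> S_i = -3.07*(-6.11)^i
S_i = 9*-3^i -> [9, -27, 81, -243, 729]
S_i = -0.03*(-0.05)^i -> [-0.03, 0.0, -0.0, 0.0, -0.0]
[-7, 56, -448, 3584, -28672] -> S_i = -7*-8^i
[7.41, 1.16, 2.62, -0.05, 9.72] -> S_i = Random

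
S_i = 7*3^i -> [7, 21, 63, 189, 567]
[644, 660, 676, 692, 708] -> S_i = 644 + 16*i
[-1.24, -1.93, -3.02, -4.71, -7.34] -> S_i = -1.24*1.56^i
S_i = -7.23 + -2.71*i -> [-7.23, -9.94, -12.65, -15.36, -18.07]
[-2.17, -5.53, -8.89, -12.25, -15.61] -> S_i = -2.17 + -3.36*i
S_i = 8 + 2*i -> [8, 10, 12, 14, 16]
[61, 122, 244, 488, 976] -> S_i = 61*2^i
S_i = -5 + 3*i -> [-5, -2, 1, 4, 7]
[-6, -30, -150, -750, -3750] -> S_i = -6*5^i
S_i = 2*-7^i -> [2, -14, 98, -686, 4802]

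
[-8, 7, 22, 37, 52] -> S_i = -8 + 15*i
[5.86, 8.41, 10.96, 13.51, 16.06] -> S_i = 5.86 + 2.55*i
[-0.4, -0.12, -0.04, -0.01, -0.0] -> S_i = -0.40*0.31^i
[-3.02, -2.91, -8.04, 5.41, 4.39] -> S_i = Random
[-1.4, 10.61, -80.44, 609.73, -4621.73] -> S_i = -1.40*(-7.58)^i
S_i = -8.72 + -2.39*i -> [-8.72, -11.11, -13.5, -15.89, -18.28]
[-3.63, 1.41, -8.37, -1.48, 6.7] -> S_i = Random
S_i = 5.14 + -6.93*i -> [5.14, -1.79, -8.72, -15.65, -22.58]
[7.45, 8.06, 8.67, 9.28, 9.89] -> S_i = 7.45 + 0.61*i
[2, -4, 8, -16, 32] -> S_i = 2*-2^i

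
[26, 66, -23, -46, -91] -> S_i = Random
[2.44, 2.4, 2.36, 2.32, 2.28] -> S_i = 2.44 + -0.04*i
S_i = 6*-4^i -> [6, -24, 96, -384, 1536]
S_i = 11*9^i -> [11, 99, 891, 8019, 72171]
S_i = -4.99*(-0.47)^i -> [-4.99, 2.35, -1.1, 0.52, -0.24]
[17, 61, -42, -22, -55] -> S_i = Random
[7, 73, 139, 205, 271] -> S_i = 7 + 66*i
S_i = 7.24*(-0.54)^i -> [7.24, -3.91, 2.11, -1.14, 0.62]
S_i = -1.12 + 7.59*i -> [-1.12, 6.47, 14.06, 21.65, 29.24]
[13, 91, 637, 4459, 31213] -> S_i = 13*7^i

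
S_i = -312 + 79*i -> [-312, -233, -154, -75, 4]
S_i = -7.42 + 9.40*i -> [-7.42, 1.98, 11.38, 20.78, 30.18]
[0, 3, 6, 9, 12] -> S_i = 0 + 3*i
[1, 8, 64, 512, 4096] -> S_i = 1*8^i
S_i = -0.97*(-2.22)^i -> [-0.97, 2.15, -4.78, 10.61, -23.56]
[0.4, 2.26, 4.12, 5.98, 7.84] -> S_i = 0.40 + 1.86*i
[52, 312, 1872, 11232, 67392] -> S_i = 52*6^i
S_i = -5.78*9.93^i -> [-5.78, -57.4, -569.94, -5659.47, -56198.51]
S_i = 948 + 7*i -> [948, 955, 962, 969, 976]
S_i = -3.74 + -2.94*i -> [-3.74, -6.68, -9.62, -12.56, -15.5]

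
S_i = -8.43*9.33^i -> [-8.43, -78.65, -733.82, -6846.56, -63878.42]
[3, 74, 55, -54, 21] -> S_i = Random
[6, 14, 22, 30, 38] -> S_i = 6 + 8*i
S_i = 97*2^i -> [97, 194, 388, 776, 1552]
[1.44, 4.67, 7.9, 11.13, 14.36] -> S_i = 1.44 + 3.23*i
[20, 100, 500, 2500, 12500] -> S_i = 20*5^i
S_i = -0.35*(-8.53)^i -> [-0.35, 2.99, -25.47, 217.23, -1852.95]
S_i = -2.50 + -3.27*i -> [-2.5, -5.77, -9.04, -12.31, -15.58]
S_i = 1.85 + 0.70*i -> [1.85, 2.55, 3.25, 3.95, 4.65]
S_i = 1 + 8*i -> [1, 9, 17, 25, 33]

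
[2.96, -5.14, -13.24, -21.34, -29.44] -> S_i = 2.96 + -8.10*i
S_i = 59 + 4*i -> [59, 63, 67, 71, 75]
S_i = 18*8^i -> [18, 144, 1152, 9216, 73728]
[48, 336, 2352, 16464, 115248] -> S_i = 48*7^i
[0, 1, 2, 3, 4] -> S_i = 0 + 1*i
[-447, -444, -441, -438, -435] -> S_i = -447 + 3*i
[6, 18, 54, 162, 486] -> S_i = 6*3^i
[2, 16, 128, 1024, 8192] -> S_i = 2*8^i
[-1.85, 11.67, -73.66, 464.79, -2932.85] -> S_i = -1.85*(-6.31)^i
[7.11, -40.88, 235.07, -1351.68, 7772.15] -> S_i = 7.11*(-5.75)^i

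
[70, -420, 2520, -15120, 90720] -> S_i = 70*-6^i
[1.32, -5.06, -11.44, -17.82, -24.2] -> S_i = 1.32 + -6.38*i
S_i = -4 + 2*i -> [-4, -2, 0, 2, 4]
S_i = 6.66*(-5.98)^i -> [6.66, -39.83, 238.16, -1424.22, 8516.85]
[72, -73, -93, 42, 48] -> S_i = Random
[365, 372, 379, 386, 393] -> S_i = 365 + 7*i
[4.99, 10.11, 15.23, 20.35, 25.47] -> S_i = 4.99 + 5.12*i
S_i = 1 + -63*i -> [1, -62, -125, -188, -251]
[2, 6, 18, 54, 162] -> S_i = 2*3^i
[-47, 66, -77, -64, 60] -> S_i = Random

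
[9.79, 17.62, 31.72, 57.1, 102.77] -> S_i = 9.79*1.80^i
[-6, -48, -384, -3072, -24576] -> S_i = -6*8^i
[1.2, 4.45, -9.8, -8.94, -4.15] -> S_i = Random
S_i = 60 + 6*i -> [60, 66, 72, 78, 84]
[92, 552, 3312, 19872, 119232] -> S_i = 92*6^i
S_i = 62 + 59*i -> [62, 121, 180, 239, 298]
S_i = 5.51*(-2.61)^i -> [5.51, -14.38, 37.53, -97.97, 255.69]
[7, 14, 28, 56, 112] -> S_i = 7*2^i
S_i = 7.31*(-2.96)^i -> [7.31, -21.64, 64.05, -189.58, 561.16]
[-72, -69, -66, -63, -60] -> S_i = -72 + 3*i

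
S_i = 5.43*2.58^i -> [5.43, 14.01, 36.14, 93.25, 240.59]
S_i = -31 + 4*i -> [-31, -27, -23, -19, -15]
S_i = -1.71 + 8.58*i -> [-1.71, 6.87, 15.45, 24.03, 32.61]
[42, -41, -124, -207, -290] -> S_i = 42 + -83*i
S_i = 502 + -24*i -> [502, 478, 454, 430, 406]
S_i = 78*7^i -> [78, 546, 3822, 26754, 187278]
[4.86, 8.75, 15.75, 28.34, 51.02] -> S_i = 4.86*1.80^i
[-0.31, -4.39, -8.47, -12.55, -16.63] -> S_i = -0.31 + -4.08*i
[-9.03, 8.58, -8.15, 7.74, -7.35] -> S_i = -9.03*(-0.95)^i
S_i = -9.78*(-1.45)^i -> [-9.78, 14.18, -20.56, 29.82, -43.23]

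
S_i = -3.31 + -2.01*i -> [-3.31, -5.32, -7.33, -9.34, -11.35]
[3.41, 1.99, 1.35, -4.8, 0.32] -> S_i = Random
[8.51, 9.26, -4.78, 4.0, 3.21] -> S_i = Random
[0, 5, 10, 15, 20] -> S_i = 0 + 5*i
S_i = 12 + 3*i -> [12, 15, 18, 21, 24]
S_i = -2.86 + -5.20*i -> [-2.86, -8.06, -13.26, -18.46, -23.66]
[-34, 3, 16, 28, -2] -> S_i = Random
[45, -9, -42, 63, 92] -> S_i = Random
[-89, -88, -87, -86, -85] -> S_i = -89 + 1*i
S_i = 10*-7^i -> [10, -70, 490, -3430, 24010]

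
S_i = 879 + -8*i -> [879, 871, 863, 855, 847]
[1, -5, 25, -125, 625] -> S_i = 1*-5^i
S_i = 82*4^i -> [82, 328, 1312, 5248, 20992]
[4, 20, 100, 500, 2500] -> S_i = 4*5^i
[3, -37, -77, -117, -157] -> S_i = 3 + -40*i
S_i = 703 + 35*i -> [703, 738, 773, 808, 843]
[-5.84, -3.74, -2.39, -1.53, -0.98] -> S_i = -5.84*0.64^i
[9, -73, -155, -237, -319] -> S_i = 9 + -82*i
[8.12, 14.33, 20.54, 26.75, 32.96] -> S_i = 8.12 + 6.21*i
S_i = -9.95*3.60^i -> [-9.95, -35.82, -128.95, -464.23, -1671.22]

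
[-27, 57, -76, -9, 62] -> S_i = Random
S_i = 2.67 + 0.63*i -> [2.67, 3.3, 3.93, 4.56, 5.19]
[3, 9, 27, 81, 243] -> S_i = 3*3^i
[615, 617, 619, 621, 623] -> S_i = 615 + 2*i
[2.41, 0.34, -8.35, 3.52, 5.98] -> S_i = Random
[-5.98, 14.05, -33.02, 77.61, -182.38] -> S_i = -5.98*(-2.35)^i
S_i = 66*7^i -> [66, 462, 3234, 22638, 158466]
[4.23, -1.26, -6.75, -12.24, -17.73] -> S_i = 4.23 + -5.49*i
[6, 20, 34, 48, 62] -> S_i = 6 + 14*i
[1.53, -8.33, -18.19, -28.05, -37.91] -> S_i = 1.53 + -9.86*i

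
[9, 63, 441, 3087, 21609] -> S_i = 9*7^i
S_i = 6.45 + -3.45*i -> [6.45, 3.0, -0.45, -3.9, -7.35]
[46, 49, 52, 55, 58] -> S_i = 46 + 3*i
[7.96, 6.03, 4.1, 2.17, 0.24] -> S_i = 7.96 + -1.93*i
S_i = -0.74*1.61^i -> [-0.74, -1.19, -1.92, -3.09, -4.97]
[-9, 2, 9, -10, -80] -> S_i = Random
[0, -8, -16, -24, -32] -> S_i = 0 + -8*i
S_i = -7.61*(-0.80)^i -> [-7.61, 6.09, -4.87, 3.9, -3.12]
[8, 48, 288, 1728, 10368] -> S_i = 8*6^i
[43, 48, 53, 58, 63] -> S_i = 43 + 5*i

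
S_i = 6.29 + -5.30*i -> [6.29, 0.99, -4.31, -9.61, -14.91]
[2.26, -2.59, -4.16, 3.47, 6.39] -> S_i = Random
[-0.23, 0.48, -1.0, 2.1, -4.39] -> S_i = -0.23*(-2.09)^i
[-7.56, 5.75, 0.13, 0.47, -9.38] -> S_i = Random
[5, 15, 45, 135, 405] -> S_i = 5*3^i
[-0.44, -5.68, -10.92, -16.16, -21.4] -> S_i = -0.44 + -5.24*i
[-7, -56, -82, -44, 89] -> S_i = Random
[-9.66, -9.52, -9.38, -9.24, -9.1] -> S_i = -9.66 + 0.14*i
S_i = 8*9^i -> [8, 72, 648, 5832, 52488]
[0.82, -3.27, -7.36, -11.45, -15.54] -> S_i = 0.82 + -4.09*i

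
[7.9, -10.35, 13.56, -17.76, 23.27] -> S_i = 7.90*(-1.31)^i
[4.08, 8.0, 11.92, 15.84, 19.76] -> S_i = 4.08 + 3.92*i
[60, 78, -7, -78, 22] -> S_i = Random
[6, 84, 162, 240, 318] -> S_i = 6 + 78*i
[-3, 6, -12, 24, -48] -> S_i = -3*-2^i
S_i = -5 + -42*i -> [-5, -47, -89, -131, -173]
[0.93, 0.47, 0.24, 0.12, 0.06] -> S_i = 0.93*0.51^i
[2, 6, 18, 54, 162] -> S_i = 2*3^i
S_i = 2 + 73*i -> [2, 75, 148, 221, 294]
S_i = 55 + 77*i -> [55, 132, 209, 286, 363]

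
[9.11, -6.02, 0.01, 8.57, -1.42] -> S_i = Random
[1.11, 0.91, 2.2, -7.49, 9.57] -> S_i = Random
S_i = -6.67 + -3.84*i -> [-6.67, -10.51, -14.35, -18.19, -22.03]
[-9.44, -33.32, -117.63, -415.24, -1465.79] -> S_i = -9.44*3.53^i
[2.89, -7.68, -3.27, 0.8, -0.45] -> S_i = Random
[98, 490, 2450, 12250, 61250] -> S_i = 98*5^i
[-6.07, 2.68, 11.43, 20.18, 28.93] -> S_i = -6.07 + 8.75*i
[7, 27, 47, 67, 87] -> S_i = 7 + 20*i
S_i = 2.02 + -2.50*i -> [2.02, -0.48, -2.98, -5.48, -7.98]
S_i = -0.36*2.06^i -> [-0.36, -0.74, -1.53, -3.15, -6.48]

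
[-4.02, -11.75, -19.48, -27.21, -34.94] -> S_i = -4.02 + -7.73*i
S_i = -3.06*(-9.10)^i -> [-3.06, 27.85, -253.4, 2305.93, -20983.94]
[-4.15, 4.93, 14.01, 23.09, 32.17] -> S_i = -4.15 + 9.08*i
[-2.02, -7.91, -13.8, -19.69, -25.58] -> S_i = -2.02 + -5.89*i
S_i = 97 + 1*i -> [97, 98, 99, 100, 101]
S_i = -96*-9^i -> [-96, 864, -7776, 69984, -629856]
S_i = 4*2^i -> [4, 8, 16, 32, 64]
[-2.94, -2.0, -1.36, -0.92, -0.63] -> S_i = -2.94*0.68^i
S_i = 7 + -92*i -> [7, -85, -177, -269, -361]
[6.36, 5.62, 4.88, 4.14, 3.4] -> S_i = 6.36 + -0.74*i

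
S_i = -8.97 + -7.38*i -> [-8.97, -16.35, -23.73, -31.11, -38.49]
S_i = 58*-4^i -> [58, -232, 928, -3712, 14848]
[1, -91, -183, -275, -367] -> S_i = 1 + -92*i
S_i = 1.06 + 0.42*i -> [1.06, 1.48, 1.9, 2.32, 2.74]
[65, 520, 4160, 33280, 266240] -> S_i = 65*8^i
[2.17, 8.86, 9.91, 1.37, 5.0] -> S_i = Random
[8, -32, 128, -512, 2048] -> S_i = 8*-4^i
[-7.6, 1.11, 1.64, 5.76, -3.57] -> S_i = Random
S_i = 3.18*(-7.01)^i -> [3.18, -22.29, 156.27, -1095.42, 7678.9]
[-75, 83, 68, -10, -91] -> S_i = Random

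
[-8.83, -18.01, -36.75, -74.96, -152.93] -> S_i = -8.83*2.04^i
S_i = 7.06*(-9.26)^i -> [7.06, -65.38, 605.38, -5605.8, 51909.72]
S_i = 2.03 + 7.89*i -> [2.03, 9.92, 17.81, 25.7, 33.59]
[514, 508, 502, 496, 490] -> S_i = 514 + -6*i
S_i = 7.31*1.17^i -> [7.31, 8.55, 10.01, 11.71, 13.7]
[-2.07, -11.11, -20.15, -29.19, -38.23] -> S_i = -2.07 + -9.04*i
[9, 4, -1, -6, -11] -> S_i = 9 + -5*i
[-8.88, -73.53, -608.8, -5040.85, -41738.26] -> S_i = -8.88*8.28^i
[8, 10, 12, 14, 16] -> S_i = 8 + 2*i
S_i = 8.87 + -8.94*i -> [8.87, -0.07, -9.01, -17.95, -26.89]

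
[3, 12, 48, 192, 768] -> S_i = 3*4^i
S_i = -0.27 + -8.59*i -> [-0.27, -8.86, -17.45, -26.04, -34.63]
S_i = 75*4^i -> [75, 300, 1200, 4800, 19200]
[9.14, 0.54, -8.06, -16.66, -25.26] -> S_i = 9.14 + -8.60*i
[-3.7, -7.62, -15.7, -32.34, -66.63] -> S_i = -3.70*2.06^i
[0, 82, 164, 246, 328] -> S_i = 0 + 82*i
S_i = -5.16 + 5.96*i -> [-5.16, 0.8, 6.76, 12.72, 18.68]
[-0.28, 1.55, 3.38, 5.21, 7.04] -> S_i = -0.28 + 1.83*i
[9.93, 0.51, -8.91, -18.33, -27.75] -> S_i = 9.93 + -9.42*i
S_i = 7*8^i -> [7, 56, 448, 3584, 28672]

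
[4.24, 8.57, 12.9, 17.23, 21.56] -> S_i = 4.24 + 4.33*i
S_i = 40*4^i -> [40, 160, 640, 2560, 10240]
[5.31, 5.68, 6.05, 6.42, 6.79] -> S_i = 5.31 + 0.37*i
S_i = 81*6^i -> [81, 486, 2916, 17496, 104976]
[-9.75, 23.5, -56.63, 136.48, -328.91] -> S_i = -9.75*(-2.41)^i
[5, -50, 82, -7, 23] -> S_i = Random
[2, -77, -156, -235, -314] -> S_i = 2 + -79*i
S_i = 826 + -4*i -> [826, 822, 818, 814, 810]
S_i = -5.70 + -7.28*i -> [-5.7, -12.98, -20.26, -27.54, -34.82]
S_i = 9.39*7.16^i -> [9.39, 67.23, 481.38, 3446.71, 24678.44]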